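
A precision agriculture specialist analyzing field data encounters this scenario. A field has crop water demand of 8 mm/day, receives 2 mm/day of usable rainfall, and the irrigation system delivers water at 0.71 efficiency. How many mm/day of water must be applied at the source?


IWR = (ETc - Pe) / Ea
    = (8 - 2) / 0.71
    = 6 / 0.71
    = 8.45 mm/day


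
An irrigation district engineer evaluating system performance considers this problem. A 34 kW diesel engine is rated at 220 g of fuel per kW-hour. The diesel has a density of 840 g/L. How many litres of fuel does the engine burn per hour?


FC = P * BSFC / rho_fuel
   = 34 * 220 / 840
   = 7480 / 840
   = 8.90 L/h


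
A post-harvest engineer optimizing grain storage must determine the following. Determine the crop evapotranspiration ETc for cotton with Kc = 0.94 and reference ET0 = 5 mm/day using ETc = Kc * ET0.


ETc = Kc * ET0
    = 0.94 * 5
    = 4.70 mm/day


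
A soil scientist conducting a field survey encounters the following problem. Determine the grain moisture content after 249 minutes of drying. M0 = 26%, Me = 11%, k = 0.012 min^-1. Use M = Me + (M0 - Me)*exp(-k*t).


M = Me + (M0 - Me) * e^(-k*t)
  = 11 + (26 - 11) * e^(-0.012*249)
  = 11 + 15 * e^(-2.988)
  = 11 + 15 * 0.05039
  = 11 + 0.7558
  = 11.76%


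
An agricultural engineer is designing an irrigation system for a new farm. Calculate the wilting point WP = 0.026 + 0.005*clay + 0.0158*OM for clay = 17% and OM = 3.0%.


WP = 0.026 + 0.005*17 + 0.0158*3.0
   = 0.026 + 0.0850 + 0.0474
   = 0.1584


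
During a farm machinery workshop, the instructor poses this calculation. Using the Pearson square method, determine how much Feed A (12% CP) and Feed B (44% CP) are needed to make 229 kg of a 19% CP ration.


parts_A = CP_b - target = 44 - 19 = 25
parts_B = target - CP_a = 19 - 12 = 7
total_parts = 25 + 7 = 32
Feed A = 229 * 25 / 32 = 178.91 kg
Feed B = 229 * 7 / 32 = 50.09 kg

178.91 kg


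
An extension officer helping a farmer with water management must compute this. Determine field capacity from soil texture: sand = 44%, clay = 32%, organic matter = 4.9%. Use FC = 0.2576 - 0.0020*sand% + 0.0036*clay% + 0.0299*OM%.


FC = 0.2576 - 0.0020*44 + 0.0036*32 + 0.0299*4.9
   = 0.2576 - 0.0880 + 0.1152 + 0.1465
   = 0.4313


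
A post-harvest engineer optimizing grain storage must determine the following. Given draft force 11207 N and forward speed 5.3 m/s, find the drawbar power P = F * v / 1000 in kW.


P = F * v / 1000
  = 11207 * 5.3 / 1000
  = 59397.10 / 1000
  = 59.40 kW


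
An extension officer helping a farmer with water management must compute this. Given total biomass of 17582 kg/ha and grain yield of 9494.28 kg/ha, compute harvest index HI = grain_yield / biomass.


HI = grain_yield / biomass
   = 9494.28 / 17582
   = 0.54


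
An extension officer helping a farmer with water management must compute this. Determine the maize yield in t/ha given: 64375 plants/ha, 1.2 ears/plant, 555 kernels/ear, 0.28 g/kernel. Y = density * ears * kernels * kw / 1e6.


Y = density * ears * kernels * kw
  = 64375 * 1.2 * 555 * 0.28 g/ha
  = 12004650.00 g/ha
  = 12004.65 kg/ha = 12.00 t/ha


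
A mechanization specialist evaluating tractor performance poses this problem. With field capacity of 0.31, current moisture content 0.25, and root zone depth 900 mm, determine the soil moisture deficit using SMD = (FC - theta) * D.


SMD = (FC - theta) * D
    = (0.31 - 0.25) * 900
    = 0.060 * 900
    = 54 mm


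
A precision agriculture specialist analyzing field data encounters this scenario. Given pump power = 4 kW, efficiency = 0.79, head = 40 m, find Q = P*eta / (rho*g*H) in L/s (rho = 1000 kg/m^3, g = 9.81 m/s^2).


Q = (P * 1000 * eta) / (rho * g * H)
  = (4 * 1000 * 0.79) / (1000 * 9.81 * 40)
  = 3160 / 392400
  = 0.00805 m^3/s = 8.05 L/s


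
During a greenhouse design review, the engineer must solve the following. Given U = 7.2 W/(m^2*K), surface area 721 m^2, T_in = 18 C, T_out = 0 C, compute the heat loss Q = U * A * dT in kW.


dT = 18 - (0) = 18 K
Q = U * A * dT
  = 7.2 * 721 * 18
  = 93441.60 W = 93.44 kW


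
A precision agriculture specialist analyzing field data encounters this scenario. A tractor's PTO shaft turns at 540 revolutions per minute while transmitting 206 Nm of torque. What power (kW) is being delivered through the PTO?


P = 2*pi*n*T / 60000
  = 2*pi * 540 * 206 / 60000
  = 698941.53 / 60000
  = 11.65 kW


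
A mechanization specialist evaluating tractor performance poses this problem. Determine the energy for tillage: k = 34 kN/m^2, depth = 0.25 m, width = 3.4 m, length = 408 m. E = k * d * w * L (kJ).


E = k * d * w * L
  = 34 * 0.25 * 3.4 * 408
  = 11791.20 kJ


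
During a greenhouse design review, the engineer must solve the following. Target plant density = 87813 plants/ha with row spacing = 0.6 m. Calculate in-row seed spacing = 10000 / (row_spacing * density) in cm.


spacing = 10000 / (row_sp * density)
        = 10000 / (0.6 * 87813)
        = 10000 / 52687.80
        = 0.18980 m = 18.98 cm


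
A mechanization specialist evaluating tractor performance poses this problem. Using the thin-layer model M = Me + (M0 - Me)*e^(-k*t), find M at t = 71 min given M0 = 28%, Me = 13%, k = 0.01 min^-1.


M = Me + (M0 - Me) * e^(-k*t)
  = 13 + (28 - 13) * e^(-0.01*71)
  = 13 + 15 * e^(-0.710)
  = 13 + 15 * 0.49164
  = 13 + 7.3747
  = 20.37%


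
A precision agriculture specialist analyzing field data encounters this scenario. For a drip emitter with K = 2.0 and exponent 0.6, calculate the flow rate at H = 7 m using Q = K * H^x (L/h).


Q = K * H^x
  = 2.0 * 7^0.6
  = 2.0 * 3.2141
  = 6.43 L/h


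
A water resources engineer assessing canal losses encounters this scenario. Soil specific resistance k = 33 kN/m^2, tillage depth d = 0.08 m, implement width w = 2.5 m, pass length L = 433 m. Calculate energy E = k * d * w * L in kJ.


E = k * d * w * L
  = 33 * 0.08 * 2.5 * 433
  = 2857.80 kJ


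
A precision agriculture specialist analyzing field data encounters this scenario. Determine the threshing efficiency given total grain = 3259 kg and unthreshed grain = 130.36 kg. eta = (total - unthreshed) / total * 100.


eta = (total - unthreshed) / total * 100
    = (3259 - 130.36) / 3259 * 100
    = 3128.64 / 3259 * 100
    = 96%


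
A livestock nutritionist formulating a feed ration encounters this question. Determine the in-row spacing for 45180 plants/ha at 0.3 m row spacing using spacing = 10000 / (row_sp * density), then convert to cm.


spacing = 10000 / (row_sp * density)
        = 10000 / (0.3 * 45180)
        = 10000 / 13554
        = 0.73779 m = 73.78 cm


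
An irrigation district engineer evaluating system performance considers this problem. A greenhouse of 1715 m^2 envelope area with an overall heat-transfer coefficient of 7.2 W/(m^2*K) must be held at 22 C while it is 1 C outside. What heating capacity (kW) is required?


dT = 22 - (1) = 21 K
Q = U * A * dT
  = 7.2 * 1715 * 21
  = 259308 W = 259.31 kW


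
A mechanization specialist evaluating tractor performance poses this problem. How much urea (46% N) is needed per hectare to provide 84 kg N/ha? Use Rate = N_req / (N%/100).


Rate = N_required / (N_content / 100)
     = 84 / (46 / 100)
     = 84 / 0.46
     = 182.61 kg/ha


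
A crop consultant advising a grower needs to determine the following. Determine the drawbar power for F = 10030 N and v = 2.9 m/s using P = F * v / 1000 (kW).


P = F * v / 1000
  = 10030 * 2.9 / 1000
  = 29087 / 1000
  = 29.09 kW


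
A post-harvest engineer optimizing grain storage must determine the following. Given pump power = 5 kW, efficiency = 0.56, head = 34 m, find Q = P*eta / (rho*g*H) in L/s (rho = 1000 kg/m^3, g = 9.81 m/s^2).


Q = (P * 1000 * eta) / (rho * g * H)
  = (5 * 1000 * 0.56) / (1000 * 9.81 * 34)
  = 2800 / 333540
  = 0.00839 m^3/s = 8.39 L/s


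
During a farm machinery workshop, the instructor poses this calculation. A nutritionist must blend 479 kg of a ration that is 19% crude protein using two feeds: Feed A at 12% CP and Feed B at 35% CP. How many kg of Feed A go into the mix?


parts_A = CP_b - target = 35 - 19 = 16
parts_B = target - CP_a = 19 - 12 = 7
total_parts = 16 + 7 = 23
Feed A = 479 * 16 / 23 = 333.22 kg
Feed B = 479 * 7 / 23 = 145.78 kg

333.22 kg


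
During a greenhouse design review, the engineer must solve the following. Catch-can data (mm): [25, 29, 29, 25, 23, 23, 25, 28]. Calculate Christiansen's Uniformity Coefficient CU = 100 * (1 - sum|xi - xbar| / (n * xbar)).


xbar = 207 / 8 = 25.875
sum|xi - xbar| = 16.750
CU = 100 * (1 - 16.750 / (8 * 25.875))
   = 100 * (1 - 0.0809)
   = 91.91%


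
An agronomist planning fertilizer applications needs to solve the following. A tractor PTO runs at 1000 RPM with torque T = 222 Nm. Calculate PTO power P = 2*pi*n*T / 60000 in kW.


P = 2*pi*n*T / 60000
  = 2*pi * 1000 * 222 / 60000
  = 1394867.14 / 60000
  = 23.25 kW


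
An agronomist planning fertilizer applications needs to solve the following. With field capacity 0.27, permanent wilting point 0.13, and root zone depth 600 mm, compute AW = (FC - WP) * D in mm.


AW = (FC - WP) * D
   = (0.27 - 0.13) * 600
   = 0.14 * 600
   = 84 mm


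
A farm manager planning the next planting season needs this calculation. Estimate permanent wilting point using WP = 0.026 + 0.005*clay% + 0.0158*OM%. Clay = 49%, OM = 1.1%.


WP = 0.026 + 0.005*49 + 0.0158*1.1
   = 0.026 + 0.2450 + 0.0174
   = 0.2884


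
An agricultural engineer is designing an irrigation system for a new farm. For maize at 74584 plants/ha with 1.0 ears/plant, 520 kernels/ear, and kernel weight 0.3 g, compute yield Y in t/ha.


Y = density * ears * kernels * kw
  = 74584 * 1.0 * 520 * 0.3 g/ha
  = 11635104 g/ha
  = 11635.10 kg/ha = 11.64 t/ha


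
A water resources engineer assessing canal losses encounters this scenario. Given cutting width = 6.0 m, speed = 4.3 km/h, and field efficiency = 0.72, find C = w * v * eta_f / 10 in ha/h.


C = w * v * eta_f / 10
  = 6.0 * 4.3 * 0.72 / 10
  = 18.58 / 10
  = 1.86 ha/h


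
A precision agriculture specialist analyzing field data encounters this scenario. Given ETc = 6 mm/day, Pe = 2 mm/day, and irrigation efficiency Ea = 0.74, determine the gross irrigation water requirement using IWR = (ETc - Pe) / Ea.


IWR = (ETc - Pe) / Ea
    = (6 - 2) / 0.74
    = 4 / 0.74
    = 5.41 mm/day


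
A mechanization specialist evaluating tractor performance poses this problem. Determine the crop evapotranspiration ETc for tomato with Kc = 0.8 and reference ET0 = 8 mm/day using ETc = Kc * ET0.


ETc = Kc * ET0
    = 0.8 * 8
    = 6.40 mm/day


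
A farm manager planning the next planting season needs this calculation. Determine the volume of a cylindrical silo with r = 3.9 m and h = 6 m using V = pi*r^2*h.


V = pi * r^2 * h
  = pi * 3.9^2 * 6
  = pi * 15.21 * 6
  = 286.70 m^3


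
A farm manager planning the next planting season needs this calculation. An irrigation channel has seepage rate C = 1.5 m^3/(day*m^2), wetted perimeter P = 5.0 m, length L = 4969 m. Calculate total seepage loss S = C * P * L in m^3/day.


S = C * P * L
  = 1.5 * 5.0 * 4969
  = 37267.50 m^3/day


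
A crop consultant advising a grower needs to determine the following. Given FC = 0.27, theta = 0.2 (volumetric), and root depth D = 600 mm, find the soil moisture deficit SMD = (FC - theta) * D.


SMD = (FC - theta) * D
    = (0.27 - 0.2) * 600
    = 0.070 * 600
    = 42 mm


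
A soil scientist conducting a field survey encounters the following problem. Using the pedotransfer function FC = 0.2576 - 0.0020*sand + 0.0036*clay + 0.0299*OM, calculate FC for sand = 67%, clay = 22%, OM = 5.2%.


FC = 0.2576 - 0.0020*67 + 0.0036*22 + 0.0299*5.2
   = 0.2576 - 0.1340 + 0.0792 + 0.1555
   = 0.3583


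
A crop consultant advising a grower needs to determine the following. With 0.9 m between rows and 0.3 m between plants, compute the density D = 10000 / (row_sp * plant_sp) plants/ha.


D = 10000 / (row_sp * plant_sp)
  = 10000 / (0.9 * 0.3)
  = 10000 / 0.2700
  = 37037.04 plants/ha


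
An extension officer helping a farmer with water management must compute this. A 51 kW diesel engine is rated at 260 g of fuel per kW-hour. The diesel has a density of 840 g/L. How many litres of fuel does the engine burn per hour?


FC = P * BSFC / rho_fuel
   = 51 * 260 / 840
   = 13260 / 840
   = 15.79 L/h


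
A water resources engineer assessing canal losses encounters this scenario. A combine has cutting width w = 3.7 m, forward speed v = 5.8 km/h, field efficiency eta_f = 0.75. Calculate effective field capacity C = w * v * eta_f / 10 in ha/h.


C = w * v * eta_f / 10
  = 3.7 * 5.8 * 0.75 / 10
  = 16.10 / 10
  = 1.61 ha/h


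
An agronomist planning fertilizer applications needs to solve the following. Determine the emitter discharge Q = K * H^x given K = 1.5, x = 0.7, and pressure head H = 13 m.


Q = K * H^x
  = 1.5 * 13^0.7
  = 1.5 * 6.0223
  = 9.03 L/h


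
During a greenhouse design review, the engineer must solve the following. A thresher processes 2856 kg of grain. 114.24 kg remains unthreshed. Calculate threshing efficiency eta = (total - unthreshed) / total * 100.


eta = (total - unthreshed) / total * 100
    = (2856 - 114.24) / 2856 * 100
    = 2741.76 / 2856 * 100
    = 96%


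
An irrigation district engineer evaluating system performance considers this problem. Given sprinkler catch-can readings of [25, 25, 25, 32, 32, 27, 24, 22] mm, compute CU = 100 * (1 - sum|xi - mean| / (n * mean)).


xbar = 212 / 8 = 26.500
sum|xi - xbar| = 23
CU = 100 * (1 - 23 / (8 * 26.500))
   = 100 * (1 - 0.1085)
   = 89.15%


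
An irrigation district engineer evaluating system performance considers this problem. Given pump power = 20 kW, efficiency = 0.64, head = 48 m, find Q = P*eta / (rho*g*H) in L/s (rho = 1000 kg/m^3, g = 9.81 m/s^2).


Q = (P * 1000 * eta) / (rho * g * H)
  = (20 * 1000 * 0.64) / (1000 * 9.81 * 48)
  = 12800 / 470880
  = 0.02718 m^3/s = 27.18 L/s


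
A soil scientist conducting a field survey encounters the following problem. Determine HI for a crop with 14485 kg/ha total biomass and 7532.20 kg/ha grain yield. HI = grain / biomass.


HI = grain_yield / biomass
   = 7532.20 / 14485
   = 0.52


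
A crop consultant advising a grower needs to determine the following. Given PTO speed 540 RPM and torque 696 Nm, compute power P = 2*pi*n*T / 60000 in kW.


P = 2*pi*n*T / 60000
  = 2*pi * 540 * 696 / 60000
  = 2361472.37 / 60000
  = 39.36 kW


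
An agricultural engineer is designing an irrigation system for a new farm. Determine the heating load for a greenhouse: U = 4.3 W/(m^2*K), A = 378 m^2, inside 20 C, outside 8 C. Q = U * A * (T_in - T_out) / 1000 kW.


dT = 20 - (8) = 12 K
Q = U * A * dT
  = 4.3 * 378 * 12
  = 19504.80 W = 19.50 kW


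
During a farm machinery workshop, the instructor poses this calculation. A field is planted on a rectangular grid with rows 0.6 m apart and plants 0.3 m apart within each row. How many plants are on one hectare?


D = 10000 / (row_sp * plant_sp)
  = 10000 / (0.6 * 0.3)
  = 10000 / 0.1800
  = 55555.56 plants/ha


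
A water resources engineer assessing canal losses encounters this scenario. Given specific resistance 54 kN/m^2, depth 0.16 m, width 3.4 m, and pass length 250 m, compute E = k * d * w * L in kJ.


E = k * d * w * L
  = 54 * 0.16 * 3.4 * 250
  = 7344 kJ


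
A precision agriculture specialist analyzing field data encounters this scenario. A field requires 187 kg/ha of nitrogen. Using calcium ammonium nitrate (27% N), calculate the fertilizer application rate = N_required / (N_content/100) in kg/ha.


Rate = N_required / (N_content / 100)
     = 187 / (27 / 100)
     = 187 / 0.27
     = 692.59 kg/ha


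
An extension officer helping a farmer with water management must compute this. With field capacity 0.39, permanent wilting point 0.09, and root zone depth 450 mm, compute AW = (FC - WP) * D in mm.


AW = (FC - WP) * D
   = (0.39 - 0.09) * 450
   = 0.30 * 450
   = 135 mm


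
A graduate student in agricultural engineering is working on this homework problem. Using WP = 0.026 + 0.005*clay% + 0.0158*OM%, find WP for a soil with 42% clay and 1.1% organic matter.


WP = 0.026 + 0.005*42 + 0.0158*1.1
   = 0.026 + 0.2100 + 0.0174
   = 0.2534


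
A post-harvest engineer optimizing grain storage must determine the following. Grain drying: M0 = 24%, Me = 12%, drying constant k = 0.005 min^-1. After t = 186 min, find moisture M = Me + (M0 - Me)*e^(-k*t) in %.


M = Me + (M0 - Me) * e^(-k*t)
  = 12 + (24 - 12) * e^(-0.005*186)
  = 12 + 12 * e^(-0.930)
  = 12 + 12 * 0.39455
  = 12 + 4.7346
  = 16.73%


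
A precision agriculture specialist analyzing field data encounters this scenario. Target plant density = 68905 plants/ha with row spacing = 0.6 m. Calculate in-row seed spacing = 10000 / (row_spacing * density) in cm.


spacing = 10000 / (row_sp * density)
        = 10000 / (0.6 * 68905)
        = 10000 / 41343
        = 0.24188 m = 24.19 cm


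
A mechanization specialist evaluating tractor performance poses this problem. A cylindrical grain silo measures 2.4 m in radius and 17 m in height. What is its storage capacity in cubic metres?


V = pi * r^2 * h
  = pi * 2.4^2 * 17
  = pi * 5.76 * 17
  = 307.62 m^3


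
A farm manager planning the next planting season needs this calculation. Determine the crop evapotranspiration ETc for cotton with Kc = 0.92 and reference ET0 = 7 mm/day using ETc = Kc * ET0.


ETc = Kc * ET0
    = 0.92 * 7
    = 6.44 mm/day


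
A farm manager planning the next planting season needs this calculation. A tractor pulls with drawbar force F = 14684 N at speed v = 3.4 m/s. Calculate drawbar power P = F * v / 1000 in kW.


P = F * v / 1000
  = 14684 * 3.4 / 1000
  = 49925.60 / 1000
  = 49.93 kW


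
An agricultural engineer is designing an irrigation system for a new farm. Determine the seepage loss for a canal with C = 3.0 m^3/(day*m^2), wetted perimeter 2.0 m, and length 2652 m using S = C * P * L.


S = C * P * L
  = 3.0 * 2.0 * 2652
  = 15912 m^3/day


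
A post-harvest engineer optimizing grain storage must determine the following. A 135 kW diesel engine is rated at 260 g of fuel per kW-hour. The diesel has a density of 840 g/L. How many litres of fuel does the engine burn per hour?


FC = P * BSFC / rho_fuel
   = 135 * 260 / 840
   = 35100 / 840
   = 41.79 L/h


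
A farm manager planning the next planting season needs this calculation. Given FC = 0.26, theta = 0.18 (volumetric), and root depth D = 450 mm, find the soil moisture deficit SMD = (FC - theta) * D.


SMD = (FC - theta) * D
    = (0.26 - 0.18) * 450
    = 0.080 * 450
    = 36 mm


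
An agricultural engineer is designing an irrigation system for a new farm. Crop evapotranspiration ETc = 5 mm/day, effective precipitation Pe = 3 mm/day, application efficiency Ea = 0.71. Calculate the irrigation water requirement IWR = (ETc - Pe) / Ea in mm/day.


IWR = (ETc - Pe) / Ea
    = (5 - 3) / 0.71
    = 2 / 0.71
    = 2.82 mm/day


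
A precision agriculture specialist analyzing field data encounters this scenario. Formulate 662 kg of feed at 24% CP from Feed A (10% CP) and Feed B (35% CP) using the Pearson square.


parts_A = CP_b - target = 35 - 24 = 11
parts_B = target - CP_a = 24 - 10 = 14
total_parts = 11 + 14 = 25
Feed A = 662 * 11 / 25 = 291.28 kg
Feed B = 662 * 14 / 25 = 370.72 kg

291.28 kg


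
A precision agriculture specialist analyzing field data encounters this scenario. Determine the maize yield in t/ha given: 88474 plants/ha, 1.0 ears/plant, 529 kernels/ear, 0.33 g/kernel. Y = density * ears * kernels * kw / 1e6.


Y = density * ears * kernels * kw
  = 88474 * 1.0 * 529 * 0.33 g/ha
  = 15444906.18 g/ha
  = 15444.91 kg/ha = 15.44 t/ha


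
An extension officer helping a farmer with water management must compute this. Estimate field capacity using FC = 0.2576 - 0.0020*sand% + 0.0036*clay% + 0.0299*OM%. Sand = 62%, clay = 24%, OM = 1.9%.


FC = 0.2576 - 0.0020*62 + 0.0036*24 + 0.0299*1.9
   = 0.2576 - 0.1240 + 0.0864 + 0.0568
   = 0.2768


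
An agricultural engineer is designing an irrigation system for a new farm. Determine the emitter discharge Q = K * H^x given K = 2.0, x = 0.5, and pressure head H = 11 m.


Q = K * H^x
  = 2.0 * 11^0.5
  = 2.0 * 3.3166
  = 6.63 L/h


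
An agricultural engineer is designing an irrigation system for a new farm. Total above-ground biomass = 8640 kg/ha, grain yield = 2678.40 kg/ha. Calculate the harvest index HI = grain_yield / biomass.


HI = grain_yield / biomass
   = 2678.40 / 8640
   = 0.31


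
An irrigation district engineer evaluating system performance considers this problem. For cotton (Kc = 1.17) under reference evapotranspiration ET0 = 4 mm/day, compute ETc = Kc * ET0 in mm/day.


ETc = Kc * ET0
    = 1.17 * 4
    = 4.68 mm/day


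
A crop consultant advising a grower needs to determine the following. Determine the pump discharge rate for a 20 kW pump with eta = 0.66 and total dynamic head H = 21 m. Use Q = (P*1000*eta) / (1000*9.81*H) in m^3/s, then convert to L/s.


Q = (P * 1000 * eta) / (rho * g * H)
  = (20 * 1000 * 0.66) / (1000 * 9.81 * 21)
  = 13200 / 206010
  = 0.06407 m^3/s = 64.07 L/s


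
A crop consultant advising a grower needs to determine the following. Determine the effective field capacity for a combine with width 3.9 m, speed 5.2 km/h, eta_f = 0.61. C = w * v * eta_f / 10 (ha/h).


C = w * v * eta_f / 10
  = 3.9 * 5.2 * 0.61 / 10
  = 12.37 / 10
  = 1.24 ha/h


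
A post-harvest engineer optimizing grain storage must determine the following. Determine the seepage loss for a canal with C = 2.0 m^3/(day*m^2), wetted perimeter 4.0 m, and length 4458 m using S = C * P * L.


S = C * P * L
  = 2.0 * 4.0 * 4458
  = 35664 m^3/day


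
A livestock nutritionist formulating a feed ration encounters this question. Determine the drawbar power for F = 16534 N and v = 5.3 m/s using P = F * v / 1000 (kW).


P = F * v / 1000
  = 16534 * 5.3 / 1000
  = 87630.20 / 1000
  = 87.63 kW


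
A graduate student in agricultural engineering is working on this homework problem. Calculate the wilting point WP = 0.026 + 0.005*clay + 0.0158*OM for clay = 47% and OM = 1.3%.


WP = 0.026 + 0.005*47 + 0.0158*1.3
   = 0.026 + 0.2350 + 0.0205
   = 0.2815


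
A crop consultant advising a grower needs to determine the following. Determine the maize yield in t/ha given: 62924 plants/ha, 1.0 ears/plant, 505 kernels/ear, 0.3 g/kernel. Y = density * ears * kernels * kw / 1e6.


Y = density * ears * kernels * kw
  = 62924 * 1.0 * 505 * 0.3 g/ha
  = 9532986 g/ha
  = 9532.99 kg/ha = 9.53 t/ha


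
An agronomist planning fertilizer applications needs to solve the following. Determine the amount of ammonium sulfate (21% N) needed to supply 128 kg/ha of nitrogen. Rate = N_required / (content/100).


Rate = N_required / (N_content / 100)
     = 128 / (21 / 100)
     = 128 / 0.21
     = 609.52 kg/ha


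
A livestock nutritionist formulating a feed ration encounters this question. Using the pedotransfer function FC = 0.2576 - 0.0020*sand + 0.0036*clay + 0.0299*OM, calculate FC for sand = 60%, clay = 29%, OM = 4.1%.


FC = 0.2576 - 0.0020*60 + 0.0036*29 + 0.0299*4.1
   = 0.2576 - 0.1200 + 0.1044 + 0.1226
   = 0.3646


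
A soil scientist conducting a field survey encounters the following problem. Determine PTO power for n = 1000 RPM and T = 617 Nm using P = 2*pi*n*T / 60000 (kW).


P = 2*pi*n*T / 60000
  = 2*pi * 1000 * 617 / 60000
  = 3876725.33 / 60000
  = 64.61 kW


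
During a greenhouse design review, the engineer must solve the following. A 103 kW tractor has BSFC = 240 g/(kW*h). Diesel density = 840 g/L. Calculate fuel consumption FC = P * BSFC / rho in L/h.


FC = P * BSFC / rho_fuel
   = 103 * 240 / 840
   = 24720 / 840
   = 29.43 L/h


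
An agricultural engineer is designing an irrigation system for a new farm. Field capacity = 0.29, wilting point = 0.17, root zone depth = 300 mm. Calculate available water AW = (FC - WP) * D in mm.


AW = (FC - WP) * D
   = (0.29 - 0.17) * 300
   = 0.12 * 300
   = 36 mm


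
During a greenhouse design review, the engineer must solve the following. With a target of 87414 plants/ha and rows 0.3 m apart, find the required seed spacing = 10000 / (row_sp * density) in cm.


spacing = 10000 / (row_sp * density)
        = 10000 / (0.3 * 87414)
        = 10000 / 26224.20
        = 0.38133 m = 38.13 cm


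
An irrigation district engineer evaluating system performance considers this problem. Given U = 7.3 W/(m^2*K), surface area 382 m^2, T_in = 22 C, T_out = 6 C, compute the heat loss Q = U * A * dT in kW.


dT = 22 - (6) = 16 K
Q = U * A * dT
  = 7.3 * 382 * 16
  = 44617.60 W = 44.62 kW


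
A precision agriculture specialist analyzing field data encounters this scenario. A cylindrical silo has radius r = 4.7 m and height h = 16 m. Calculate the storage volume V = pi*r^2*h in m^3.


V = pi * r^2 * h
  = pi * 4.7^2 * 16
  = pi * 22.09 * 16
  = 1110.36 m^3


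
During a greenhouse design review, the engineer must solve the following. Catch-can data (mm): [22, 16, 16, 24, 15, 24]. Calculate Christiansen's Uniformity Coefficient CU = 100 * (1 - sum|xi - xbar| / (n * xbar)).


xbar = 117 / 6 = 19.500
sum|xi - xbar| = 23
CU = 100 * (1 - 23 / (6 * 19.500))
   = 100 * (1 - 0.1966)
   = 80.34%


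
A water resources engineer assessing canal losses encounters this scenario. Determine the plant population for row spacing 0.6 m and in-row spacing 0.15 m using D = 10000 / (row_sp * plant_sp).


D = 10000 / (row_sp * plant_sp)
  = 10000 / (0.6 * 0.15)
  = 10000 / 0.0900
  = 111111.11 plants/ha


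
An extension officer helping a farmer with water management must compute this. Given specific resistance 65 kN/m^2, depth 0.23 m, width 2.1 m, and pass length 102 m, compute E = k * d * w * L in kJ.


E = k * d * w * L
  = 65 * 0.23 * 2.1 * 102
  = 3202.29 kJ


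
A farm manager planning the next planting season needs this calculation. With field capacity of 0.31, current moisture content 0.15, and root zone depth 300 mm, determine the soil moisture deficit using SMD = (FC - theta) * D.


SMD = (FC - theta) * D
    = (0.31 - 0.15) * 300
    = 0.160 * 300
    = 48 mm


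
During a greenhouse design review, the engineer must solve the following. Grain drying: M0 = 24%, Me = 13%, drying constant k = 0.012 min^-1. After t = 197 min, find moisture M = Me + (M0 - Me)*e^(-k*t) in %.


M = Me + (M0 - Me) * e^(-k*t)
  = 13 + (24 - 13) * e^(-0.012*197)
  = 13 + 11 * e^(-2.364)
  = 13 + 11 * 0.09404
  = 13 + 1.0345
  = 14.03%


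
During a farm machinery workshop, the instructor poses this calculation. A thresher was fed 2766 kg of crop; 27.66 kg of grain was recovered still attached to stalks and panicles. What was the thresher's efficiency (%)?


eta = (total - unthreshed) / total * 100
    = (2766 - 27.66) / 2766 * 100
    = 2738.34 / 2766 * 100
    = 99%


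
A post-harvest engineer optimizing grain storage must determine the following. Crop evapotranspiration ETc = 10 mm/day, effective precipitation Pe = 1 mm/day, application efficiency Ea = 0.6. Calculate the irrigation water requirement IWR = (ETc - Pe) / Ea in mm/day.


IWR = (ETc - Pe) / Ea
    = (10 - 1) / 0.6
    = 9 / 0.6
    = 15 mm/day


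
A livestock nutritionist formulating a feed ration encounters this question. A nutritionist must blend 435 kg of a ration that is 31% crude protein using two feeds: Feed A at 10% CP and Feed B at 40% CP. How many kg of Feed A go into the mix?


parts_A = CP_b - target = 40 - 31 = 9
parts_B = target - CP_a = 31 - 10 = 21
total_parts = 9 + 21 = 30
Feed A = 435 * 9 / 30 = 130.50 kg
Feed B = 435 * 21 / 30 = 304.50 kg

130.50 kg


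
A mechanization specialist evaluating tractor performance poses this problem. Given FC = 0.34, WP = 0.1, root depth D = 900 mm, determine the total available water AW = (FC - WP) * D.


AW = (FC - WP) * D
   = (0.34 - 0.1) * 900
   = 0.24 * 900
   = 216 mm


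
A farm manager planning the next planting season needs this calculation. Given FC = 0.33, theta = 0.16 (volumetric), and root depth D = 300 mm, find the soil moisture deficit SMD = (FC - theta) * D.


SMD = (FC - theta) * D
    = (0.33 - 0.16) * 300
    = 0.170 * 300
    = 51 mm


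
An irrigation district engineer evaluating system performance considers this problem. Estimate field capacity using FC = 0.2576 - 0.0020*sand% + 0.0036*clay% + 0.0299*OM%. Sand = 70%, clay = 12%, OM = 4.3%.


FC = 0.2576 - 0.0020*70 + 0.0036*12 + 0.0299*4.3
   = 0.2576 - 0.1400 + 0.0432 + 0.1286
   = 0.2894


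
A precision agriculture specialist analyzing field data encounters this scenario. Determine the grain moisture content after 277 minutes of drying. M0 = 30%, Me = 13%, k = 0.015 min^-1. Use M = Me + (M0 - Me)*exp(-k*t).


M = Me + (M0 - Me) * e^(-k*t)
  = 13 + (30 - 13) * e^(-0.015*277)
  = 13 + 17 * e^(-4.155)
  = 13 + 17 * 0.01569
  = 13 + 0.2667
  = 13.27%


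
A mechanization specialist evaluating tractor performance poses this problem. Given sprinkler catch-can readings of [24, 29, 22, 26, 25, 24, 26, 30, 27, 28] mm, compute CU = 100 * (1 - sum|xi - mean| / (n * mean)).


xbar = 261 / 10 = 26.100
sum|xi - xbar| = 19.200
CU = 100 * (1 - 19.200 / (10 * 26.100))
   = 100 * (1 - 0.0736)
   = 92.64%


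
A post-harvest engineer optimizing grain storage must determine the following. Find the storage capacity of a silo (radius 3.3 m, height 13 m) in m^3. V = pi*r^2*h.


V = pi * r^2 * h
  = pi * 3.3^2 * 13
  = pi * 10.89 * 13
  = 444.76 m^3


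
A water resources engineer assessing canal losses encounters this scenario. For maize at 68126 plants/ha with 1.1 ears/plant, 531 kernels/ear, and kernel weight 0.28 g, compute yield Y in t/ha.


Y = density * ears * kernels * kw
  = 68126 * 1.1 * 531 * 0.28 g/ha
  = 11141871.05 g/ha
  = 11141.87 kg/ha = 11.14 t/ha


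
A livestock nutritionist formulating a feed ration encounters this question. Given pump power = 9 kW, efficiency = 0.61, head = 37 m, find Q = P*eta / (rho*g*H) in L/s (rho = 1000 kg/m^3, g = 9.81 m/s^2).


Q = (P * 1000 * eta) / (rho * g * H)
  = (9 * 1000 * 0.61) / (1000 * 9.81 * 37)
  = 5490 / 362970
  = 0.01513 m^3/s = 15.13 L/s


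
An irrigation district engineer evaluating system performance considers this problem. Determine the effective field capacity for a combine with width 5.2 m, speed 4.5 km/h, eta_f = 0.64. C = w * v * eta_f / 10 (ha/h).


C = w * v * eta_f / 10
  = 5.2 * 4.5 * 0.64 / 10
  = 14.98 / 10
  = 1.50 ha/h


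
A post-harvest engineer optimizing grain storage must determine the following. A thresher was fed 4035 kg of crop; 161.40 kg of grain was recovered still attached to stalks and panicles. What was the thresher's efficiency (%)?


eta = (total - unthreshed) / total * 100
    = (4035 - 161.40) / 4035 * 100
    = 3873.60 / 4035 * 100
    = 96%


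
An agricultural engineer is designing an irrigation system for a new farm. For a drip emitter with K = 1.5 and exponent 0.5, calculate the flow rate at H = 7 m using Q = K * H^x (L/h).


Q = K * H^x
  = 1.5 * 7^0.5
  = 1.5 * 2.6458
  = 3.97 L/h


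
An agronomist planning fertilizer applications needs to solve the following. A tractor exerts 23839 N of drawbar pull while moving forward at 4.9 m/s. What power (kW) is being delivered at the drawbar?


P = F * v / 1000
  = 23839 * 4.9 / 1000
  = 116811.10 / 1000
  = 116.81 kW


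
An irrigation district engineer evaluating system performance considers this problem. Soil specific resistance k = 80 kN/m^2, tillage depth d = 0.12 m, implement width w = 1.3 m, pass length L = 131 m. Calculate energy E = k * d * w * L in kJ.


E = k * d * w * L
  = 80 * 0.12 * 1.3 * 131
  = 1634.88 kJ


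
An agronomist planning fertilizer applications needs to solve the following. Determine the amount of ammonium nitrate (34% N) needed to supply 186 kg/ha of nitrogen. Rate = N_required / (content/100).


Rate = N_required / (N_content / 100)
     = 186 / (34 / 100)
     = 186 / 0.34
     = 547.06 kg/ha


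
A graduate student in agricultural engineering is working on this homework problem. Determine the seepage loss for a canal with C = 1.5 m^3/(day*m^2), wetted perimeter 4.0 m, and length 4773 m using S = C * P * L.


S = C * P * L
  = 1.5 * 4.0 * 4773
  = 28638 m^3/day


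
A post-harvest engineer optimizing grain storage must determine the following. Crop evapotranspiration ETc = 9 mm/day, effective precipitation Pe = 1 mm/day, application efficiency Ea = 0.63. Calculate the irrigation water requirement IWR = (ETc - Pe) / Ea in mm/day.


IWR = (ETc - Pe) / Ea
    = (9 - 1) / 0.63
    = 8 / 0.63
    = 12.70 mm/day


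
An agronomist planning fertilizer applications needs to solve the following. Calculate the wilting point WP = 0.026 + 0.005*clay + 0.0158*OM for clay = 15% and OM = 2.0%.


WP = 0.026 + 0.005*15 + 0.0158*2.0
   = 0.026 + 0.0750 + 0.0316
   = 0.1326


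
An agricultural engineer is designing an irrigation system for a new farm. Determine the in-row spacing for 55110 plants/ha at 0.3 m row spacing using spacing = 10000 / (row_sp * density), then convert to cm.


spacing = 10000 / (row_sp * density)
        = 10000 / (0.3 * 55110)
        = 10000 / 16533
        = 0.60485 m = 60.49 cm


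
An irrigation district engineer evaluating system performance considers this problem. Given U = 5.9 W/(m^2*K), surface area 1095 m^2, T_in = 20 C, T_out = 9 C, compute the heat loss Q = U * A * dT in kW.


dT = 20 - (9) = 11 K
Q = U * A * dT
  = 5.9 * 1095 * 11
  = 71065.50 W = 71.07 kW


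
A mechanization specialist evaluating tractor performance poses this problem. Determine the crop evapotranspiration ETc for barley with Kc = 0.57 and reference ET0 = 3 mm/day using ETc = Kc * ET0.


ETc = Kc * ET0
    = 0.57 * 3
    = 1.71 mm/day


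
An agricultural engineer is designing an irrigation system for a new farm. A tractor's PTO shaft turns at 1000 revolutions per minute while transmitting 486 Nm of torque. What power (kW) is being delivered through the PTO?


P = 2*pi*n*T / 60000
  = 2*pi * 1000 * 486 / 60000
  = 3053628.06 / 60000
  = 50.89 kW


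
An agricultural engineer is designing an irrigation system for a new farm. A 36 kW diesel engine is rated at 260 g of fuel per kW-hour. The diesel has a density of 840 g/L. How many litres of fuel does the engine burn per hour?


FC = P * BSFC / rho_fuel
   = 36 * 260 / 840
   = 9360 / 840
   = 11.14 L/h


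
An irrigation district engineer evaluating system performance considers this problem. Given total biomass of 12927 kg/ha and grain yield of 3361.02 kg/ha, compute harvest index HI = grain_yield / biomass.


HI = grain_yield / biomass
   = 3361.02 / 12927
   = 0.26


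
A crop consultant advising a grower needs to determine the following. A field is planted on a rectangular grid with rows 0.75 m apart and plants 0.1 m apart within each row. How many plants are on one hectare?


D = 10000 / (row_sp * plant_sp)
  = 10000 / (0.75 * 0.1)
  = 10000 / 0.0750
  = 133333.33 plants/ha


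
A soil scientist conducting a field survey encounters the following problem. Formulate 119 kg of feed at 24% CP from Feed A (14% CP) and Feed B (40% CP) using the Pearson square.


parts_A = CP_b - target = 40 - 24 = 16
parts_B = target - CP_a = 24 - 14 = 10
total_parts = 16 + 10 = 26
Feed A = 119 * 16 / 26 = 73.23 kg
Feed B = 119 * 10 / 26 = 45.77 kg

73.23 kg


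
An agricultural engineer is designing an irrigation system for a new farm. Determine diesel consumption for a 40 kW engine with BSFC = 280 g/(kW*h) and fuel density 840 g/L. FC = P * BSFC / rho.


FC = P * BSFC / rho_fuel
   = 40 * 280 / 840
   = 11200 / 840
   = 13.33 L/h


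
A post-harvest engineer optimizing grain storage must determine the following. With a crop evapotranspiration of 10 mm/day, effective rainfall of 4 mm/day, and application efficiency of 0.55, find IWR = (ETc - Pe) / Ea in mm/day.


IWR = (ETc - Pe) / Ea
    = (10 - 4) / 0.55
    = 6 / 0.55
    = 10.91 mm/day


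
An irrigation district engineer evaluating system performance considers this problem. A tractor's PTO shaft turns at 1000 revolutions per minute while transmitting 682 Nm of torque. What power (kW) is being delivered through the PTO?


P = 2*pi*n*T / 60000
  = 2*pi * 1000 * 682 / 60000
  = 4285132.38 / 60000
  = 71.42 kW


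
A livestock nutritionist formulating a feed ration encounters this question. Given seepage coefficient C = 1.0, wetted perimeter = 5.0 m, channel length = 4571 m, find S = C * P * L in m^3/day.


S = C * P * L
  = 1.0 * 5.0 * 4571
  = 22855 m^3/day


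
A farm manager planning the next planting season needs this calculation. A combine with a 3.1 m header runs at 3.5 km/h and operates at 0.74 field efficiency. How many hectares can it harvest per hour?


C = w * v * eta_f / 10
  = 3.1 * 3.5 * 0.74 / 10
  = 8.03 / 10
  = 0.80 ha/h


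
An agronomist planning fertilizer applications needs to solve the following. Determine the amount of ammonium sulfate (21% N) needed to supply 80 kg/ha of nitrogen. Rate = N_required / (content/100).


Rate = N_required / (N_content / 100)
     = 80 / (21 / 100)
     = 80 / 0.21
     = 380.95 kg/ha


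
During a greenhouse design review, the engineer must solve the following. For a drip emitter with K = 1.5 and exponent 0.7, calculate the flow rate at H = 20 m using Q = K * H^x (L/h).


Q = K * H^x
  = 1.5 * 20^0.7
  = 1.5 * 8.1418
  = 12.21 L/h


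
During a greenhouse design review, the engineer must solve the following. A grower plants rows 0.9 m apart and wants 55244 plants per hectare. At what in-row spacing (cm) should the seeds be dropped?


spacing = 10000 / (row_sp * density)
        = 10000 / (0.9 * 55244)
        = 10000 / 49719.60
        = 0.20113 m = 20.11 cm


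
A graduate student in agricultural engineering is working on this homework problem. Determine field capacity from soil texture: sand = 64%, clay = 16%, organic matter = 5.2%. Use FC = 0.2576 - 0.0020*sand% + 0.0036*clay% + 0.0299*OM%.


FC = 0.2576 - 0.0020*64 + 0.0036*16 + 0.0299*5.2
   = 0.2576 - 0.1280 + 0.0576 + 0.1555
   = 0.3427


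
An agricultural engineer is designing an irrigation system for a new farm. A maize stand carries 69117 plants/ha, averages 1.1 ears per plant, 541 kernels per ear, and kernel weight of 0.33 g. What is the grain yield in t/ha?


Y = density * ears * kernels * kw
  = 69117 * 1.1 * 541 * 0.33 g/ha
  = 13573403.81 g/ha
  = 13573.40 kg/ha = 13.57 t/ha


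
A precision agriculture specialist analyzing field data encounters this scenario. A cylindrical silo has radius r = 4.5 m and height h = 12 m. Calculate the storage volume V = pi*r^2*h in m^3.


V = pi * r^2 * h
  = pi * 4.5^2 * 12
  = pi * 20.25 * 12
  = 763.41 m^3


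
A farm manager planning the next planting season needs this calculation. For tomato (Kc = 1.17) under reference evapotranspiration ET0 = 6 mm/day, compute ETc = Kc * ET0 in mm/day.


ETc = Kc * ET0
    = 1.17 * 6
    = 7.02 mm/day


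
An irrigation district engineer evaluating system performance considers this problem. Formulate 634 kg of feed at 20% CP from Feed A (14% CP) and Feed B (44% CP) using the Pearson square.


parts_A = CP_b - target = 44 - 20 = 24
parts_B = target - CP_a = 20 - 14 = 6
total_parts = 24 + 6 = 30
Feed A = 634 * 24 / 30 = 507.20 kg
Feed B = 634 * 6 / 30 = 126.80 kg

507.20 kg


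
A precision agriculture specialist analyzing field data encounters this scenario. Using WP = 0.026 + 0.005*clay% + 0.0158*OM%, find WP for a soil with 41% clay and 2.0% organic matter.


WP = 0.026 + 0.005*41 + 0.0158*2.0
   = 0.026 + 0.2050 + 0.0316
   = 0.2626
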